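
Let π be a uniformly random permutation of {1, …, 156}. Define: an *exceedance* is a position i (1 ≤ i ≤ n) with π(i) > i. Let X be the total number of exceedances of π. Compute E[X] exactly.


Write X = Σ_{i=1}^{156} X_i, where X_i = 1_{π(i) > i}.
For each fixed i, π(i) is uniform over {1, …, 156} (marginal of a uniform permutation), so P[π(i) > i] = (n − i)/n. Summing: Σ_{i=1}^{156} (n − i)/n = (0 + 1 + … + 155)/156 = 156(156 − 1)/(2·156) = (156 − 1)/2.
Hence E[X] = Σ_{i=1}^{156} (156 − i)/156 = 155/2 ≈ 77.5000.

E[X] = 155/2 = 77.5000.


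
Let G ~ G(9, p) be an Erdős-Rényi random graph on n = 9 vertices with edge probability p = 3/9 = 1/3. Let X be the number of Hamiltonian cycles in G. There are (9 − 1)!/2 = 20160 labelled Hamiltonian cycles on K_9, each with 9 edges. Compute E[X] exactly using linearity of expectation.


K_9 has (9 − 1)!/2 = 20160 labelled Hamiltonian cycles.
For each such Hamiltonian cycle H, let X_H = 1 if all 9 edges of H are present in G. Then P[X_H = 1] = p^{9} = (1/3)^{9} = 1/19683.
By linearity of expectation: E[X] = Σ_H E[X_H] = 20160 · p^{9} = 20160 · 1/19683 = 2240/2187.
Numerically: E[X] ≈ 1.02.

E[X] = 20160 · (1/3)^{9} = 2240/2187 ≈ 1.02.


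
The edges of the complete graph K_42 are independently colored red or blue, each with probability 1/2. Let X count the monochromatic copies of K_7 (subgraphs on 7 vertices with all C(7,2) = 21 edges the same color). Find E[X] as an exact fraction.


Let X = Σ_S X_S over the C(42, 7) = 26978328 subsets S of size 7, where X_S = 1 if the K_7 on S is monochromatic.
For a fixed S, the K_7 on S has C(7, 2) = 21 edges. P[all 21 edges red] = (1/2)^21, and likewise for blue, so P[monochromatic] = 2·(1/2)^21 = 2^{1 − 21} = 1/1048576.
Summing: E[X] = C(42, 7) · 2^{1 − 21} = 26978328 · 1/1048576 = 3372291/131072.
Numerically: E[X] ≈ 25.728539.

E[X] = C(42,7)·2^(1−C(7,2)) = 3372291/131072 ≈ 25.728539.


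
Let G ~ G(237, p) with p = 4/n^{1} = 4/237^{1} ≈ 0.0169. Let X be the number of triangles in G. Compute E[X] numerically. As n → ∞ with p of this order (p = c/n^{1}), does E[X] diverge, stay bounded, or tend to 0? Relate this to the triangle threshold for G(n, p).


Number of potential triangles: C(237, 3) = 2190670.
Each occurs with probability p³ ≈ (0.0169)³ ≈ 4.80767e-06.
By linearity: E[X] = C(237, 3)·p³ ≈ 2190670 · 4.80767e-06 ≈ 10.532.
Here α = 1, so p = 4/n is exactly at the triangle threshold p ~ 1/n. Asymptotically E[X] → c³/6 = 4³/6 = 32/3 ≈ 10.667, a bounded constant. In this regime the triangle count is asymptotically Poisson(c³/6).

E[X] ≈ 10.532; in regime p = Θ(1/n^{1}) E[X] stays bounded (at the triangle threshold p ~ 1/n).


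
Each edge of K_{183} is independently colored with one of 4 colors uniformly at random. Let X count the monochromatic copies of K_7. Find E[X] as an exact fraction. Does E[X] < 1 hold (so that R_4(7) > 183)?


E[X] = C(183, 7) · 4^{1 − 21} = 1214197462413 · 4^{−20} = 1214197462413/1099511627776.
As a reduced fraction: E[X] = 1214197462413/1099511627776 ≈ 1.1043.
Is E[X] < 1? NO.
Since E[X] ≥ 1, the first-moment bound is inconclusive at n = 183; it does NOT by itself certify R_4(7) > 183.

E[X] = 1214197462413/1099511627776 ≈ 1.1043; E[X] ≥ 1; first-moment method inconclusive here.


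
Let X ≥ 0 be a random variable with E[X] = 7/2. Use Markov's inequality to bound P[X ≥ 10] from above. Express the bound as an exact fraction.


μ = E[X] = 7/2, a = 10.
Markov: P[X ≥ 10] ≤ μ/a = (7/2)/10 = 7/20.
Numerically: ≈ 0.350.
(Since a = 10 > μ = 3.500, the bound 7/20 is < 1 and informative.)

P[X ≥ 10] ≤ 7/20 ≈ 0.350.


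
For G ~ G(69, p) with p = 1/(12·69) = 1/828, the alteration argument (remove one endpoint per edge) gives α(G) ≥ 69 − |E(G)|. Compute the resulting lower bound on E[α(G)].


E[|E(G)|] = C(69, 2)·p = 2346 · (1/828) = 17/6.
E[α(G)] ≥ n − E[|E(G)|] = 69 − 17/6 = 397/6.
Numerically: ≈ 66.167.
(This is only a lower bound; the true E[α(G)] may be larger.)

E[α(G)] ≥ 397/6 ≈ 66.167.


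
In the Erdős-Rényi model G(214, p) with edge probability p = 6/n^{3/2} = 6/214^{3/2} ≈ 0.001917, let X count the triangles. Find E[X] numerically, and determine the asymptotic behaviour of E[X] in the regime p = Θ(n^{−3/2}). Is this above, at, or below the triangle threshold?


Number of potential triangles: C(214, 3) = 1610564.
Each occurs with probability p³ ≈ (0.001917)³ ≈ 7.040310e-09.
By linearity: E[X] = C(214, 3)·p³ ≈ 1610564 · 7.040310e-09 ≈ 0.0113.
Since α = 3/2 > 1, p = c/n^{3/2} = o(1/n) is below the triangle threshold p ~ 1/n. Asymptotically E[X] ~ (c³/6)·n^{3(1−α)} = (6³/6)·n^{-1.5} → 0, so by Markov's inequality G has no triangles w.h.p.

E[X] ≈ 0.0113; in regime p = Θ(1/n^{3/2}) E[X] tends to 0 (below the triangle threshold p ~ 1/n).


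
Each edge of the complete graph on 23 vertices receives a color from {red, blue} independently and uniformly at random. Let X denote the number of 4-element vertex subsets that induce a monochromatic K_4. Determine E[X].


Let X = Σ_S X_S over the C(23, 4) = 8855 subsets S of size 4, where X_S = 1 if the K_4 on S is monochromatic.
For a fixed S, the K_4 on S has C(4, 2) = 6 edges. P[all 6 edges red] = (1/2)^6, and likewise for blue, so P[monochromatic] = 2·(1/2)^6 = 2^{1 − 6} = 1/32.
By linearity of expectation: E[X] = C(23, 4) · 2^{1 − 6} = 8855 · 1/32 = 8855/32.
Numerically: E[X] ≈ 276.718750.

E[X] = C(23,4)·2^(1−C(4,2)) = 8855/32 ≈ 276.718750.


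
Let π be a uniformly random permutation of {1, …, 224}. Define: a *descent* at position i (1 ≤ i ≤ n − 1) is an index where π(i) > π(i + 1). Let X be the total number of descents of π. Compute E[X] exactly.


Write X = Σ X_I over i = 1, …, 223, with X_I the indicator of one descent.
There are 223 indicators.
For each fixed i, the pair (π(i), π(i+1)) is a uniformly random ordered pair of distinct values from {1, …, 224}; by symmetry P[π(i) > π(i+1)] = 1/2.
By linearity: E[X] = 223 · (1/2) = (224 − 1) · (1/2) = 223/2 ≈ 111.50000.

E[X] = 223/2 = 111.50000.


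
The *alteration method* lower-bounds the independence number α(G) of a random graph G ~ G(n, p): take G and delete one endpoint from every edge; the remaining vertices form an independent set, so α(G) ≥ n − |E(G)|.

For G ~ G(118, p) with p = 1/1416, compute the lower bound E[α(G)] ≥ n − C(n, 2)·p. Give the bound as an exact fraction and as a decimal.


E[|E(G)|] = C(118, 2)·p = 6903 · (1/1416) = 39/8.
E[α(G)] ≥ n − E[|E(G)|] = 118 − 39/8 = 905/8.
Numerically: ≈ 113.1250.
(This is only a lower bound; the true E[α(G)] may be larger.)

E[α(G)] ≥ 905/8 ≈ 113.1250.


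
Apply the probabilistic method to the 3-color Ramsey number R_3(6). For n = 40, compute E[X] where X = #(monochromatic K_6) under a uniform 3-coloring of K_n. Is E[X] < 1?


E[X] = C(40, 6) · 3^{1 − 15} = 3838380 · 3^{−14} = 3838380/4782969.
As a reduced fraction: E[X] = 1279460/1594323 ≈ 0.802510.
Is E[X] < 1? YES.
Since E[X] < 1, there exists a 3-coloring of K_{40} with no monochromatic K_6; hence R_3(6) > 40.

E[X] = 1279460/1594323 ≈ 0.802510; E[X] < 1, so R_3(6) > 40.


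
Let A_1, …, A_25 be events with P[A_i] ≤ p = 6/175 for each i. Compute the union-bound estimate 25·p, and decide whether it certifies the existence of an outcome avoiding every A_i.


Union bound: P[∪_{i=1}^{25} A_i] ≤ Σ_i P[A_i] ≤ 25·p = 25·(6/175) = 6/7.
Numerically: 6/7 ≈ 0.857.
Is 6/7 < 1? YES.
Since P[∪ A_i] ≤ 6/7 < 1, the complement has P[∩ A_i^c] ≥ 1 − 6/7 = 1/7 > 0, so some outcome avoids every A_i.

25·p = 6/7 ≈ 0.857; existence CERTIFIED by the union bound.


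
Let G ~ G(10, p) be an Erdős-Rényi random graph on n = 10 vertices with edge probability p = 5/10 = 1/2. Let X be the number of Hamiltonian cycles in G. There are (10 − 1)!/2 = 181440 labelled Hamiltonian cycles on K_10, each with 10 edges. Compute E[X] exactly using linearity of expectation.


K_10 has (10 − 1)!/2 = 181440 labelled Hamiltonian cycles.
For each such Hamiltonian cycle H, let X_H = 1 if all 10 edges of H are present in G. Then P[X_H = 1] = p^{10} = (1/2)^{10} = 1/1024.
By linearity: E[X] = Σ_H E[X_H] = 181440 · p^{10} = 181440 · 1/1024 = 2835/16.
Numerically: E[X] ≈ 177.19.

E[X] = 181440 · (1/2)^{10} = 2835/16 ≈ 177.19.


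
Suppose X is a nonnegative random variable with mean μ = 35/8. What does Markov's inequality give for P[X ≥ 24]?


μ = E[X] = 35/8, a = 24.
Markov: P[X ≥ 24] ≤ μ/a = (35/8)/24 = 35/192.
Numerically: ≈ 0.182292.
(Since a = 24 > μ = 4.375000, the bound 35/192 is < 1 and informative.)

P[X ≥ 24] ≤ 35/192 ≈ 0.182292.


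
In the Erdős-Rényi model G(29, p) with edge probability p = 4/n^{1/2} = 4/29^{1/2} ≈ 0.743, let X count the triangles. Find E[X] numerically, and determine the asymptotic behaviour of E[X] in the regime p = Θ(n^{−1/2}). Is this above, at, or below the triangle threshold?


Number of potential triangles: C(29, 3) = 3654.
Each occurs with probability p³ ≈ (0.743)³ ≈ 4.09810e-01.
By linearity: E[X] = C(29, 3)·p³ ≈ 3654 · 4.09810e-01 ≈ 1497.447.
Since α = 1/2 < 1, p = c/n^{1/2} ≫ 1/n is above the triangle threshold p ~ 1/n. Asymptotically E[X] ~ (c³/6)·n^{3(1−α)} = (4³/6)·n^{1.5} → ∞; triangles are abundant w.h.p.

E[X] ≈ 1497.447; in regime p = Θ(1/n^{1/2}) E[X] diverges (above the triangle threshold p ~ 1/n).


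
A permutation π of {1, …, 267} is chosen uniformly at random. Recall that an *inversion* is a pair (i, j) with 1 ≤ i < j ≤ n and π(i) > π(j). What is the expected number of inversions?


Write X = Σ X_I over the C(267, 2) = 35511 pairs i < j, with X_I the indicator of one inversion.
There are 35511 indicators.
For each fixed pair i < j, the values π(i) and π(j) are two distinct elements of {1, …, 267} in uniformly random order; by symmetry P[π(i) > π(j)] = 1/2.
By linearity: E[X] = 35511 · (1/2) = C(267, 2) · (1/2) = 35511/2 = 35511/2 ≈ 17755.50000.

E[X] = 35511/2 = 17755.50000.


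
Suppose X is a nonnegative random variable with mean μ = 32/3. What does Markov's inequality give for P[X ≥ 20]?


μ = E[X] = 32/3, a = 20.
Markov: P[X ≥ 20] ≤ μ/a = (32/3)/20 = 8/15.
Numerically: ≈ 0.5333.
(Since a = 20 > μ = 10.6667, the bound 8/15 is < 1 and informative.)

P[X ≥ 20] ≤ 8/15 ≈ 0.5333.


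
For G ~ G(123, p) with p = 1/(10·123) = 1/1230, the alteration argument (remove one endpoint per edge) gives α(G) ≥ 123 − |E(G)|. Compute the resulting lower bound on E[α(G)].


E[|E(G)|] = C(123, 2)·p = 7503 · (1/1230) = 61/10.
E[α(G)] ≥ n − E[|E(G)|] = 123 − 61/10 = 1169/10.
Numerically: ≈ 116.900.
(This is only a lower bound; the true E[α(G)] may be larger.)

E[α(G)] ≥ 1169/10 ≈ 116.900.


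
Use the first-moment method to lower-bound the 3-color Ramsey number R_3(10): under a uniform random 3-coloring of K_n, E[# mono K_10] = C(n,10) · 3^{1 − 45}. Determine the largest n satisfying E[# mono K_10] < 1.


We need C(n, 10) · 3^{1 − 45} < 1, i.e. C(n, 10) < 3^{45 − 1} = 984770902183611232881.
Check values of n near the boundary:
  n = 572: C(572, 10) = 954640815642161682606; 954640815642161682606 < 984770902183611232881? YES
  n = 573: C(573, 10) = 971597135635805762226; 971597135635805762226 < 984770902183611232881? YES
  n = 574: C(574, 10) = 988824035203816502691; 988824035203816502691 < 984770902183611232881? NO
  n = 575: C(575, 10) = 1006325345561406175305; 1006325345561406175305 < 984770902183611232881? NO
  n = 576: C(576, 10) = 1024104945306307344480; 1024104945306307344480 < 984770902183611232881? NO
The largest n with C(n, 10) < 984770902183611232881 is n = 573 (where E[X] = 35985079097622435638/36472996377170786403 ≈ 0.986623). Hence R_3(10) > 573, i.e. R_3(10) ≥ 574.

Largest n = 573; hence R_3(10) > 573.


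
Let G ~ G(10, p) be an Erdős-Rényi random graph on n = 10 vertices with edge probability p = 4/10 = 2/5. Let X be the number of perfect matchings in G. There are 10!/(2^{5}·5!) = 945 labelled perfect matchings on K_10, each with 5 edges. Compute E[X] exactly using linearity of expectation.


K_10 has 10!/(2^{5}·5!) = 945 labelled perfect matchings.
For each such perfect matching H, let X_H = 1 if all 5 edges of H are present in G. Then P[X_H = 1] = p^{5} = (2/5)^{5} = 32/3125.
Summing the indicators: E[X] = Σ_H E[X_H] = 945 · p^{5} = 945 · 32/3125 = 6048/625.
Numerically: E[X] ≈ 9.68.

E[X] = 945 · (2/5)^{5} = 6048/625 ≈ 9.68.


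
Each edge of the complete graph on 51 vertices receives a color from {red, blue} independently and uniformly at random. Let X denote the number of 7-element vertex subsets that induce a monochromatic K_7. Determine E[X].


Let X = Σ_S X_S over the C(51, 7) = 115775100 subsets S of size 7, where X_S = 1 if the K_7 on S is monochromatic.
For a fixed S, the K_7 on S has C(7, 2) = 21 edges. P[all 21 edges red] = (1/2)^21, and likewise for blue, so P[monochromatic] = 2·(1/2)^21 = 2^{1 − 21} = 1/1048576.
By linearity of expectation: E[X] = C(51, 7) · 2^{1 − 21} = 115775100 · 1/1048576 = 28943775/262144.
Numerically: E[X] ≈ 110.412.

E[X] = C(51,7)·2^(1−C(7,2)) = 28943775/262144 ≈ 110.412.


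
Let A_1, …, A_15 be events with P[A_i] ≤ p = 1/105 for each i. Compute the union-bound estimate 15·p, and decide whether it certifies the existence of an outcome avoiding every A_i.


Union bound: P[∪_{i=1}^{15} A_i] ≤ Σ_i P[A_i] ≤ 15·p = 15·(1/105) = 1/7.
Numerically: 1/7 ≈ 0.143.
Is 1/7 < 1? YES.
Since P[∪ A_i] ≤ 1/7 < 1, the complement has P[∩ A_i^c] ≥ 1 − 1/7 = 6/7 > 0, so some outcome avoids every A_i.

15·p = 1/7 ≈ 0.143; existence CERTIFIED by the union bound.


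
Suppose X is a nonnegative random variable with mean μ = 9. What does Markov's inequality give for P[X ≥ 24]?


μ = E[X] = 9, a = 24.
Markov: P[X ≥ 24] ≤ μ/a = (9)/24 = 3/8.
Numerically: ≈ 0.375000.
(Since a = 24 > μ = 9.000000, the bound 3/8 is < 1 and informative.)

P[X ≥ 24] ≤ 3/8 ≈ 0.375000.


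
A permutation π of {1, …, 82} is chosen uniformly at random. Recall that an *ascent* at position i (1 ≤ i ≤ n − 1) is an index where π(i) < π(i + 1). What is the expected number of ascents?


Write X = Σ X_I over i = 1, …, 81, with X_I the indicator of one ascent.
There are 81 indicators.
For each fixed i, the pair (π(i), π(i+1)) is a uniformly random ordered pair of distinct values from {1, …, 82}; by symmetry P[π(i) < π(i+1)] = 1/2.
By linearity: E[X] = 81 · (1/2) = (82 − 1) · (1/2) = 81/2 ≈ 40.500.

E[X] = 81/2 = 40.500.


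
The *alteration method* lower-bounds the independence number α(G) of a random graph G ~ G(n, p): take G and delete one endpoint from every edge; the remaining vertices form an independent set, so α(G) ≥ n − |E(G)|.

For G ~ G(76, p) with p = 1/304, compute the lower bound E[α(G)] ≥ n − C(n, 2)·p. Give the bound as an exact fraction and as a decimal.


E[|E(G)|] = C(76, 2)·p = 2850 · (1/304) = 75/8.
E[α(G)] ≥ n − E[|E(G)|] = 76 − 75/8 = 533/8.
Numerically: ≈ 66.625.
(This is only a lower bound; the true E[α(G)] may be larger.)

E[α(G)] ≥ 533/8 ≈ 66.625.


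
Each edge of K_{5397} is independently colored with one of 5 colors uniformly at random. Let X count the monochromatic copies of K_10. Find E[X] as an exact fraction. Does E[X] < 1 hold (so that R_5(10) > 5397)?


E[X] = C(5397, 10) · 5^{1 − 45} = 5729779230003226281244520755596 · 5^{−44} = 5729779230003226281244520755596/5684341886080801486968994140625.
As a reduced fraction: E[X] = 5729779230003226281244520755596/5684341886080801486968994140625 ≈ 1.008.
Is E[X] < 1? NO.
Since E[X] ≥ 1, the first-moment bound is inconclusive at n = 5397; it does NOT by itself certify R_5(10) > 5397.

E[X] = 5729779230003226281244520755596/5684341886080801486968994140625 ≈ 1.008; E[X] ≥ 1; first-moment method inconclusive here.


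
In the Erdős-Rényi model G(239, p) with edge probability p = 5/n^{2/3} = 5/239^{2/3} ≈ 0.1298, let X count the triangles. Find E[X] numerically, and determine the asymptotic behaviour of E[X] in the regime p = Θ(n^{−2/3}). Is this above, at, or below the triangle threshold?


Number of potential triangles: C(239, 3) = 2246839.
Each occurs with probability p³ ≈ (0.1298)³ ≈ 2.188337e-03.
By linearity: E[X] = C(239, 3)·p³ ≈ 2246839 · 2.188337e-03 ≈ 4916.8410.
Since α = 2/3 < 1, p = c/n^{2/3} ≫ 1/n is above the triangle threshold p ~ 1/n. Asymptotically E[X] ~ (c³/6)·n^{3(1−α)} = (5³/6)·n^{1} → ∞; triangles are abundant w.h.p.

E[X] ≈ 4916.8410; in regime p = Θ(1/n^{2/3}) E[X] diverges (above the triangle threshold p ~ 1/n).


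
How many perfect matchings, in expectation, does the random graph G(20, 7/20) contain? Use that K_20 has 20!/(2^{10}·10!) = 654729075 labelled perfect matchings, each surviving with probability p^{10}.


K_20 has 20!/(2^{10}·10!) = 654729075 labelled perfect matchings.
For each such perfect matching H, let X_H = 1 if all 10 edges of H are present in G. Then P[X_H = 1] = p^{10} = (7/20)^{10} = 282475249/10240000000000.
By linearity of expectation: E[X] = Σ_H E[X_H] = 654729075 · p^{10} = 654729075 · 282475249/10240000000000 = 7397790339526587/409600000000.
Numerically: E[X] ≈ 18061.

E[X] = 654729075 · (7/20)^{10} = 7397790339526587/409600000000 ≈ 18061.


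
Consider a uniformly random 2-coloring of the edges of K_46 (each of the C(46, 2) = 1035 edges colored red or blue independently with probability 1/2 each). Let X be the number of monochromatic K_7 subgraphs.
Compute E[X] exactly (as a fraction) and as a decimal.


Let X = Σ_S X_S over the C(46, 7) = 53524680 subsets S of size 7, where X_S = 1 if the K_7 on S is monochromatic.
For a fixed S, the K_7 on S has C(7, 2) = 21 edges. P[all 21 edges red] = (1/2)^21, and likewise for blue, so P[monochromatic] = 2·(1/2)^21 = 2^{1 − 21} = 1/1048576.
By linearity of expectation: E[X] = C(46, 7) · 2^{1 − 21} = 53524680 · 1/1048576 = 6690585/131072.
Numerically: E[X] ≈ 51.045.

E[X] = C(46,7)·2^(1−C(7,2)) = 6690585/131072 ≈ 51.045.


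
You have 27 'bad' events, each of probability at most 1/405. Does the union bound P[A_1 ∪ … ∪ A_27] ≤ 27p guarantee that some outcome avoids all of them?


Union bound: P[∪_{i=1}^{27} A_i] ≤ Σ_i P[A_i] ≤ 27·p = 27·(1/405) = 1/15.
Numerically: 1/15 ≈ 0.0666667.
Is 1/15 < 1? YES.
Since P[∪ A_i] ≤ 1/15 < 1, the complement has P[∩ A_i^c] ≥ 1 − 1/15 = 14/15 > 0, so some outcome avoids every A_i.

27·p = 1/15 ≈ 0.0666667; existence CERTIFIED by the union bound.


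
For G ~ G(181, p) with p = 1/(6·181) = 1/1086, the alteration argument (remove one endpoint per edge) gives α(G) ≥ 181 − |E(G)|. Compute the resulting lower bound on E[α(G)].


E[|E(G)|] = C(181, 2)·p = 16290 · (1/1086) = 15.
E[α(G)] ≥ n − E[|E(G)|] = 181 − 15 = 166.
Numerically: ≈ 166.000.
(This is only a lower bound; the true E[α(G)] may be larger.)

E[α(G)] ≥ 166 ≈ 166.000.


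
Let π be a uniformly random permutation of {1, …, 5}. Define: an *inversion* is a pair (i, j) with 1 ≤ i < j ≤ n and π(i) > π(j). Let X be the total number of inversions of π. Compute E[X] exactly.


Write X = Σ X_I over the C(5, 2) = 10 pairs i < j, with X_I the indicator of one inversion.
There are 10 indicators.
For each fixed pair i < j, the values π(i) and π(j) are two distinct elements of {1, …, 5} in uniformly random order; by symmetry P[π(i) > π(j)] = 1/2.
By linearity: E[X] = 10 · (1/2) = C(5, 2) · (1/2) = 10/2 = 5 ≈ 5.000.

E[X] = 5 = 5.000.


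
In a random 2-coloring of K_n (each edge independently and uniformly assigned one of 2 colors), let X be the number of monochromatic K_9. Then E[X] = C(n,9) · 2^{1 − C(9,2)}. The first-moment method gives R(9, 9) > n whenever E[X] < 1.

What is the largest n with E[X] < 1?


We need C(n, 9) · 2^{1 − 36} < 1, i.e. C(n, 9) < 2^{36 − 1} = 34359738368.
Check values of n near the boundary:
  n = 60: C(60, 9) = 14783142660; 14783142660 < 34359738368? YES
  n = 61: C(61, 9) = 17341763505; 17341763505 < 34359738368? YES
  n = 62: C(62, 9) = 20286591270; 20286591270 < 34359738368? YES
  n = 63: C(63, 9) = 23667689815; 23667689815 < 34359738368? YES
  n = 64: C(64, 9) = 27540584512; 27540584512 < 34359738368? YES
  n = 65: C(65, 9) = 31966749880; 31966749880 < 34359738368? YES
  n = 66: C(66, 9) = 37014131440; 37014131440 < 34359738368? NO
  n = 67: C(67, 9) = 42757703560; 42757703560 < 34359738368? NO
The largest n with C(n, 9) < 34359738368 is n = 65 (where E[X] = 3995843735/4294967296 ≈ 0.93035). Hence R(9, 9) > 65, i.e. R(9, 9) ≥ 66.

Largest n = 65; hence R(9, 9) > 65.


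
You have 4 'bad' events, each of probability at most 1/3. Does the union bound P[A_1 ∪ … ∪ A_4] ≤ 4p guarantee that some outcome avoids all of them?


Union bound: P[∪_{i=1}^{4} A_i] ≤ Σ_i P[A_i] ≤ 4·p = 4·(1/3) = 4/3.
Numerically: 4/3 ≈ 1.3333.
Is 4/3 < 1? NO.
Since the bound 4/3 is ≥ 1, the union bound is uninformative here; it does NOT by itself certify existence.

4·p = 4/3 ≈ 1.3333; existence NOT certified by the union bound.


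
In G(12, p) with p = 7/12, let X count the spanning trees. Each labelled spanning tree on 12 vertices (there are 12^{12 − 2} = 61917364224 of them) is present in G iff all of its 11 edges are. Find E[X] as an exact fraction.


K_12 has 12^{12 − 2} = 61917364224 labelled spanning trees.
For each such spanning tree H, let X_H = 1 if all 11 edges of H are present in G. Then P[X_H = 1] = p^{11} = (7/12)^{11} = 1977326743/743008370688.
Summing the indicators: E[X] = Σ_H E[X_H] = 61917364224 · p^{11} = 61917364224 · 1977326743/743008370688 = 1977326743/12.
Numerically: E[X] ≈ 1.65e+08.

E[X] = 61917364224 · (7/12)^{11} = 1977326743/12 ≈ 1.65e+08.


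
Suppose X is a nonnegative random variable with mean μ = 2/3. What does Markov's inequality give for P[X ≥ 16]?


μ = E[X] = 2/3, a = 16.
Markov: P[X ≥ 16] ≤ μ/a = (2/3)/16 = 1/24.
Numerically: ≈ 0.04167.
(Since a = 16 > μ = 0.66667, the bound 1/24 is < 1 and informative.)

P[X ≥ 16] ≤ 1/24 ≈ 0.04167.


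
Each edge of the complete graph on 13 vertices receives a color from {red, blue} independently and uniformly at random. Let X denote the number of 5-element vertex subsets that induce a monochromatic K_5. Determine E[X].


Let X = Σ_S X_S over the C(13, 5) = 1287 subsets S of size 5, where X_S = 1 if the K_5 on S is monochromatic.
For a fixed S, the K_5 on S has C(5, 2) = 10 edges. P[all 10 edges red] = (1/2)^10, and likewise for blue, so P[monochromatic] = 2·(1/2)^10 = 2^{1 − 10} = 1/512.
Summing: E[X] = C(13, 5) · 2^{1 − 10} = 1287 · 1/512 = 1287/512.
Numerically: E[X] ≈ 2.513672.

E[X] = C(13,5)·2^(1−C(5,2)) = 1287/512 ≈ 2.513672.


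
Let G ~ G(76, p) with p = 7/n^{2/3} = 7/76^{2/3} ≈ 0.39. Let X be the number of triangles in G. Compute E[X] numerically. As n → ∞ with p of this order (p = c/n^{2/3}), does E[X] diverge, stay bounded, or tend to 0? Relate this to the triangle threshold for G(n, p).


Number of potential triangles: C(76, 3) = 70300.
Each occurs with probability p³ ≈ (0.39)³ ≈ 5.93837e-02.
By linearity: E[X] = C(76, 3)·p³ ≈ 70300 · 5.93837e-02 ≈ 4174.671.
Since α = 2/3 < 1, p = c/n^{2/3} ≫ 1/n is above the triangle threshold p ~ 1/n. Asymptotically E[X] ~ (c³/6)·n^{3(1−α)} = (7³/6)·n^{1} → ∞; triangles are abundant w.h.p.

E[X] ≈ 4174.671; in regime p = Θ(1/n^{2/3}) E[X] diverges (above the triangle threshold p ~ 1/n).


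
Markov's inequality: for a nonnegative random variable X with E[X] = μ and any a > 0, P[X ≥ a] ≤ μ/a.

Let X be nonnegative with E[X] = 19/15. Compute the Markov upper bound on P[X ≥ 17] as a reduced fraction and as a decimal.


μ = E[X] = 19/15, a = 17.
Markov: P[X ≥ 17] ≤ μ/a = (19/15)/17 = 19/255.
Numerically: ≈ 0.075.
(Since a = 17 > μ = 1.267, the bound 19/255 is < 1 and informative.)

P[X ≥ 17] ≤ 19/255 ≈ 0.075.


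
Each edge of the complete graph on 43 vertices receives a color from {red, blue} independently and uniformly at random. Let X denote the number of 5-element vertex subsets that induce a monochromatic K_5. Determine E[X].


Let X = Σ_S X_S over the C(43, 5) = 962598 subsets S of size 5, where X_S = 1 if the K_5 on S is monochromatic.
For a fixed S, the K_5 on S has C(5, 2) = 10 edges. P[all 10 edges red] = (1/2)^10, and likewise for blue, so P[monochromatic] = 2·(1/2)^10 = 2^{1 − 10} = 1/512.
By linearity of expectation: E[X] = C(43, 5) · 2^{1 − 10} = 962598 · 1/512 = 481299/256.
Numerically: E[X] ≈ 1880.0742.

E[X] = C(43,5)·2^(1−C(5,2)) = 481299/256 ≈ 1880.0742.


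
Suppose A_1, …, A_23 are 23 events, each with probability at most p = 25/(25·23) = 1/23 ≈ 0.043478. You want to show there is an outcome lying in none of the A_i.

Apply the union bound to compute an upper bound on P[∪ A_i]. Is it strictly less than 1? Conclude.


Union bound: P[∪_{i=1}^{23} A_i] ≤ Σ_i P[A_i] ≤ 23·p = 23·(1/23) = 1.
Numerically: 1 ≈ 1.000000.
Is 1 < 1? NO.
Since the bound 1 is ≥ 1, the union bound is uninformative here; it does NOT by itself certify existence.

23·p = 1 ≈ 1.000000; existence NOT certified by the union bound.


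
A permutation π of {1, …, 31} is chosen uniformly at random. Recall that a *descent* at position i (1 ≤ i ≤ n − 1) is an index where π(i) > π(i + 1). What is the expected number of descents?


Write X = Σ X_I over i = 1, …, 30, with X_I the indicator of one descent.
There are 30 indicators.
For each fixed i, the pair (π(i), π(i+1)) is a uniformly random ordered pair of distinct values from {1, …, 31}; by symmetry P[π(i) > π(i+1)] = 1/2.
By linearity: E[X] = 30 · (1/2) = (31 − 1) · (1/2) = 15 ≈ 15.00000.

E[X] = 15 = 15.00000.


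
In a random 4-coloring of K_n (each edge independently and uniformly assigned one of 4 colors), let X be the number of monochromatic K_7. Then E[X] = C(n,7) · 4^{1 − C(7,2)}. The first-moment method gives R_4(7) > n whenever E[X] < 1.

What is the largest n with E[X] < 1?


We need C(n, 7) · 4^{1 − 21} < 1, i.e. C(n, 7) < 4^{21 − 1} = 1099511627776.
Check values of n near the boundary:
  n = 179: C(179, 7) = 1037437234460; 1037437234460 < 1099511627776? YES
  n = 180: C(180, 7) = 1079414463600; 1079414463600 < 1099511627776? YES
  n = 181: C(181, 7) = 1122839183400; 1122839183400 < 1099511627776? NO
  n = 182: C(182, 7) = 1167752750736; 1167752750736 < 1099511627776? NO
The largest n with C(n, 7) < 1099511627776 is n = 180 (where E[X] = 67463403975/68719476736 ≈ 0.981722). Hence R_4(7) > 180, i.e. R_4(7) ≥ 181.

Largest n = 180; hence R_4(7) > 180.


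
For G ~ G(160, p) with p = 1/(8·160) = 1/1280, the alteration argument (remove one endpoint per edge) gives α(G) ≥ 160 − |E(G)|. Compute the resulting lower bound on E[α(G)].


E[|E(G)|] = C(160, 2)·p = 12720 · (1/1280) = 159/16.
E[α(G)] ≥ n − E[|E(G)|] = 160 − 159/16 = 2401/16.
Numerically: ≈ 150.0625.
(This is only a lower bound; the true E[α(G)] may be larger.)

E[α(G)] ≥ 2401/16 ≈ 150.0625.


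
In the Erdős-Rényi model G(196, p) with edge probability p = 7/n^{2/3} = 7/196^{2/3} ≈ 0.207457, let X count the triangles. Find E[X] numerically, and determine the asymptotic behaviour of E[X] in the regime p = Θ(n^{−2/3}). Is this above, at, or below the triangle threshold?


Number of potential triangles: C(196, 3) = 1235780.
Each occurs with probability p³ ≈ (0.207457)³ ≈ 8.92857143e-03.
By linearity: E[X] = C(196, 3)·p³ ≈ 1235780 · 8.92857143e-03 ≈ 11033.750000.
Since α = 2/3 < 1, p = c/n^{2/3} ≫ 1/n is above the triangle threshold p ~ 1/n. Asymptotically E[X] ~ (c³/6)·n^{3(1−α)} = (7³/6)·n^{1} → ∞; triangles are abundant w.h.p.

E[X] ≈ 11033.750000; in regime p = Θ(1/n^{2/3}) E[X] diverges (above the triangle threshold p ~ 1/n).


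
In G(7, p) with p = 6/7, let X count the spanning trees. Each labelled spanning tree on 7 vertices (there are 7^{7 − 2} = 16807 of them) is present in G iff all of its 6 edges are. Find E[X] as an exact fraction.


K_7 has 7^{7 − 2} = 16807 labelled spanning trees.
For each such spanning tree H, let X_H = 1 if all 6 edges of H are present in G. Then P[X_H = 1] = p^{6} = (6/7)^{6} = 46656/117649.
By linearity of expectation: E[X] = Σ_H E[X_H] = 16807 · p^{6} = 16807 · 46656/117649 = 46656/7.
Numerically: E[X] ≈ 6665.

E[X] = 16807 · (6/7)^{6} = 46656/7 ≈ 6665.


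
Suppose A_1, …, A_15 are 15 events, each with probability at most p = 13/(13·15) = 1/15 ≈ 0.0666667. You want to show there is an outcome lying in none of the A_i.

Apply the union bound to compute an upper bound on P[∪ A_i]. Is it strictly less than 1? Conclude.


Union bound: P[∪_{i=1}^{15} A_i] ≤ Σ_i P[A_i] ≤ 15·p = 15·(1/15) = 1.
Numerically: 1 ≈ 1.0000000.
Is 1 < 1? NO.
Since the bound 1 is ≥ 1, the union bound is uninformative here; it does NOT by itself certify existence.

15·p = 1 ≈ 1.0000000; existence NOT certified by the union bound.


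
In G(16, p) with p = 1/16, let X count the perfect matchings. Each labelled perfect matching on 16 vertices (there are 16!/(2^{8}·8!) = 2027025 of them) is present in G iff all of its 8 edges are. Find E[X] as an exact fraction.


K_16 has 16!/(2^{8}·8!) = 2027025 labelled perfect matchings.
For each such perfect matching H, let X_H = 1 if all 8 edges of H are present in G. Then P[X_H = 1] = p^{8} = (1/16)^{8} = 1/4294967296.
By linearity of expectation: E[X] = Σ_H E[X_H] = 2027025 · p^{8} = 2027025 · 1/4294967296 = 2027025/4294967296.
Numerically: E[X] ≈ 0.000471954.

E[X] = 2027025 · (1/16)^{8} = 2027025/4294967296 ≈ 0.000471954.


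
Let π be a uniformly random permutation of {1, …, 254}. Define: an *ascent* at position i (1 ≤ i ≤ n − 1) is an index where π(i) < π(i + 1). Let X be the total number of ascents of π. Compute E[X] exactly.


Write X = Σ X_I over i = 1, …, 253, with X_I the indicator of one ascent.
There are 253 indicators.
For each fixed i, the pair (π(i), π(i+1)) is a uniformly random ordered pair of distinct values from {1, …, 254}; by symmetry P[π(i) < π(i+1)] = 1/2.
By linearity: E[X] = 253 · (1/2) = (254 − 1) · (1/2) = 253/2 ≈ 126.50000.

E[X] = 253/2 = 126.50000.


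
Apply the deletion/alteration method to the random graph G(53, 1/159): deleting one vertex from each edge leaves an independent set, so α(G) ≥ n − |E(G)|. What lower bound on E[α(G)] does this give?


E[|E(G)|] = C(53, 2)·p = 1378 · (1/159) = 26/3.
E[α(G)] ≥ n − E[|E(G)|] = 53 − 26/3 = 133/3.
Numerically: ≈ 44.333333.
(This is only a lower bound; the true E[α(G)] may be larger.)

E[α(G)] ≥ 133/3 ≈ 44.333333.


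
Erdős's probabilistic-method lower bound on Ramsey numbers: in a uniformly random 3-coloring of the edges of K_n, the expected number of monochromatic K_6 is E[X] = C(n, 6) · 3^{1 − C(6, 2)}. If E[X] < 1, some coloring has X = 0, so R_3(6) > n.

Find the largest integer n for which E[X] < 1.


We need C(n, 6) · 3^{1 − 15} < 1, i.e. C(n, 6) < 3^{15 − 1} = 4782969.
Check values of n near the boundary:
  n = 39: C(39, 6) = 3262623; 3262623 < 4782969? YES
  n = 40: C(40, 6) = 3838380; 3838380 < 4782969? YES
  n = 41: C(41, 6) = 4496388; 4496388 < 4782969? YES
  n = 42: C(42, 6) = 5245786; 5245786 < 4782969? NO
The largest n with C(n, 6) < 4782969 is n = 41 (where E[X] = 1498796/1594323 ≈ 0.940). Hence R_3(6) > 41, i.e. R_3(6) ≥ 42.

Largest n = 41; hence R_3(6) > 41.


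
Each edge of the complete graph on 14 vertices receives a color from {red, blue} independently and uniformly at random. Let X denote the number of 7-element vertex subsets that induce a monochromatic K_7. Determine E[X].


Let X = Σ_S X_S over the C(14, 7) = 3432 subsets S of size 7, where X_S = 1 if the K_7 on S is monochromatic.
For a fixed S, the K_7 on S has C(7, 2) = 21 edges. P[all 21 edges red] = (1/2)^21, and likewise for blue, so P[monochromatic] = 2·(1/2)^21 = 2^{1 − 21} = 1/1048576.
By linearity of expectation: E[X] = C(14, 7) · 2^{1 − 21} = 3432 · 1/1048576 = 429/131072.
Numerically: E[X] ≈ 0.003273.

E[X] = C(14,7)·2^(1−C(7,2)) = 429/131072 ≈ 0.003273.


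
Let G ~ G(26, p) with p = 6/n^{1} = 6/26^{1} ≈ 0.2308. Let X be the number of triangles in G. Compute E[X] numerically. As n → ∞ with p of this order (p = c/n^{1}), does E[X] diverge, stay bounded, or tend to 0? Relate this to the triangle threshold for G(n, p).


Number of potential triangles: C(26, 3) = 2600.
Each occurs with probability p³ ≈ (0.2308)³ ≈ 1.228949e-02.
By linearity: E[X] = C(26, 3)·p³ ≈ 2600 · 1.228949e-02 ≈ 31.9527.
Here α = 1, so p = 6/n is exactly at the triangle threshold p ~ 1/n. Asymptotically E[X] → c³/6 = 6³/6 = 36 ≈ 36.0000, a bounded constant. In this regime the triangle count is asymptotically Poisson(c³/6).

E[X] ≈ 31.9527; in regime p = Θ(1/n^{1}) E[X] stays bounded (at the triangle threshold p ~ 1/n).


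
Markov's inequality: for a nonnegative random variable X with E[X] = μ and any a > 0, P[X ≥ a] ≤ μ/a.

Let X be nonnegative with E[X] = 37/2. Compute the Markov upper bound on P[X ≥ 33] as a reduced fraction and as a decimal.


μ = E[X] = 37/2, a = 33.
Markov: P[X ≥ 33] ≤ μ/a = (37/2)/33 = 37/66.
Numerically: ≈ 0.560606.
(Since a = 33 > μ = 18.500000, the bound 37/66 is < 1 and informative.)

P[X ≥ 33] ≤ 37/66 ≈ 0.560606.


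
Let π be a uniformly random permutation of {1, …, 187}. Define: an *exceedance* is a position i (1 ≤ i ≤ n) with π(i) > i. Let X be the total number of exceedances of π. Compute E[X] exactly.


Write X = Σ_{i=1}^{187} X_i, where X_i = 1_{π(i) > i}.
For each fixed i, π(i) is uniform over {1, …, 187} (marginal of a uniform permutation), so P[π(i) > i] = (n − i)/n. Summing: Σ_{i=1}^{187} (n − i)/n = (0 + 1 + … + 186)/187 = 187(187 − 1)/(2·187) = (187 − 1)/2.
Hence E[X] = Σ_{i=1}^{187} (187 − i)/187 = 93 ≈ 93.000000.

E[X] = 93 = 93.000000.


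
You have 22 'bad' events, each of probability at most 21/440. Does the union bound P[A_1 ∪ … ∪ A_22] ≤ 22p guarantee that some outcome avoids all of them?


Union bound: P[∪_{i=1}^{22} A_i] ≤ Σ_i P[A_i] ≤ 22·p = 22·(21/440) = 21/20.
Numerically: 21/20 ≈ 1.0500.
Is 21/20 < 1? NO.
Since the bound 21/20 is ≥ 1, the union bound is uninformative here; it does NOT by itself certify existence.

22·p = 21/20 ≈ 1.0500; existence NOT certified by the union bound.


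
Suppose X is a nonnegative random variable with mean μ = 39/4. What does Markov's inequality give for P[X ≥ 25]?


μ = E[X] = 39/4, a = 25.
Markov: P[X ≥ 25] ≤ μ/a = (39/4)/25 = 39/100.
Numerically: ≈ 0.390000.
(Since a = 25 > μ = 9.750000, the bound 39/100 is < 1 and informative.)

P[X ≥ 25] ≤ 39/100 ≈ 0.390000.


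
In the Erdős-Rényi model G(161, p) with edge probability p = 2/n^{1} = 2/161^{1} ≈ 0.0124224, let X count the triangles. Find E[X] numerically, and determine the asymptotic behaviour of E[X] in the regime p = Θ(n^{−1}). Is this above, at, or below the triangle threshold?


Number of potential triangles: C(161, 3) = 682640.
Each occurs with probability p³ ≈ (0.0124224)³ ≈ 1.91695695e-06.
By linearity: E[X] = C(161, 3)·p³ ≈ 682640 · 1.91695695e-06 ≈ 1.308591.
Here α = 1, so p = 2/n is exactly at the triangle threshold p ~ 1/n. Asymptotically E[X] → c³/6 = 2³/6 = 4/3 ≈ 1.333333, a bounded constant. In this regime the triangle count is asymptotically Poisson(c³/6).

E[X] ≈ 1.308591; in regime p = Θ(1/n^{1}) E[X] stays bounded (at the triangle threshold p ~ 1/n).


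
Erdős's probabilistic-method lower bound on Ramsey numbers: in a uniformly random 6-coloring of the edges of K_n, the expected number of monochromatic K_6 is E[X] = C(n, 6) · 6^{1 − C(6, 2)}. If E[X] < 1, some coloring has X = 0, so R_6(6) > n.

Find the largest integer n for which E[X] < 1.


We need C(n, 6) · 6^{1 − 15} < 1, i.e. C(n, 6) < 6^{15 − 1} = 78364164096.
Check values of n near the boundary:
  n = 194: C(194, 6) = 68482017072; 68482017072 < 78364164096? YES
  n = 195: C(195, 6) = 70656049360; 70656049360 < 78364164096? YES
  n = 196: C(196, 6) = 72887293024; 72887293024 < 78364164096? YES
  n = 197: C(197, 6) = 75176946208; 75176946208 < 78364164096? YES
  n = 198: C(198, 6) = 77526225777; 77526225777 < 78364164096? YES
  n = 199: C(199, 6) = 79936367511; 79936367511 < 78364164096? NO
The largest n with C(n, 6) < 78364164096 is n = 198 (where E[X] = 25842075259/26121388032 ≈ 0.98931). Hence R_6(6) > 198, i.e. R_6(6) ≥ 199.

Largest n = 198; hence R_6(6) > 198.


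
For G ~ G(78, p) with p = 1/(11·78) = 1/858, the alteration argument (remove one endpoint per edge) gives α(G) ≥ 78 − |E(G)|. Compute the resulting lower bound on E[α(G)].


E[|E(G)|] = C(78, 2)·p = 3003 · (1/858) = 7/2.
E[α(G)] ≥ n − E[|E(G)|] = 78 − 7/2 = 149/2.
Numerically: ≈ 74.50000.
(This is only a lower bound; the true E[α(G)] may be larger.)

E[α(G)] ≥ 149/2 ≈ 74.50000.


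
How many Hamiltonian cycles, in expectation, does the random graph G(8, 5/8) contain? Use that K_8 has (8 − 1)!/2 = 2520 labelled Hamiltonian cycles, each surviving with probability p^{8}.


K_8 has (8 − 1)!/2 = 2520 labelled Hamiltonian cycles.
For each such Hamiltonian cycle H, let X_H = 1 if all 8 edges of H are present in G. Then P[X_H = 1] = p^{8} = (5/8)^{8} = 390625/16777216.
By linearity: E[X] = Σ_H E[X_H] = 2520 · p^{8} = 2520 · 390625/16777216 = 123046875/2097152.
Numerically: E[X] ≈ 58.67.

E[X] = 2520 · (5/8)^{8} = 123046875/2097152 ≈ 58.67.


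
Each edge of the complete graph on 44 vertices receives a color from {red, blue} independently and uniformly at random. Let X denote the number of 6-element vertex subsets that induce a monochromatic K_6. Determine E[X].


Let X = Σ_S X_S over the C(44, 6) = 7059052 subsets S of size 6, where X_S = 1 if the K_6 on S is monochromatic.
For a fixed S, the K_6 on S has C(6, 2) = 15 edges. P[all 15 edges red] = (1/2)^15, and likewise for blue, so P[monochromatic] = 2·(1/2)^15 = 2^{1 − 15} = 1/16384.
Summing: E[X] = C(44, 6) · 2^{1 − 15} = 7059052 · 1/16384 = 1764763/4096.
Numerically: E[X] ≈ 430.850.

E[X] = C(44,6)·2^(1−C(6,2)) = 1764763/4096 ≈ 430.850.


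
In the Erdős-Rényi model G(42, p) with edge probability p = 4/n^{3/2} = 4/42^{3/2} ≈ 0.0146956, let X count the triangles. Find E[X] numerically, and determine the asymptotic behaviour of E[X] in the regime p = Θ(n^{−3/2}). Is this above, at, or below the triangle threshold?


Number of potential triangles: C(42, 3) = 11480.
Each occurs with probability p³ ≈ (0.0146956)³ ≈ 3.17364370e-06.
By linearity: E[X] = C(42, 3)·p³ ≈ 11480 · 3.17364370e-06 ≈ 0.036433.
Since α = 3/2 > 1, p = c/n^{3/2} = o(1/n) is below the triangle threshold p ~ 1/n. Asymptotically E[X] ~ (c³/6)·n^{3(1−α)} = (4³/6)·n^{-1.5} → 0, so by Markov's inequality G has no triangles w.h.p.

E[X] ≈ 0.036433; in regime p = Θ(1/n^{3/2}) E[X] tends to 0 (below the triangle threshold p ~ 1/n).


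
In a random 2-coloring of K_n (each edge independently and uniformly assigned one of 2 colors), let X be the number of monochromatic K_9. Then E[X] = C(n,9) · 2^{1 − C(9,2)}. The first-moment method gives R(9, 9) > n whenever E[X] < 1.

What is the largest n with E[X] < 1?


We need C(n, 9) · 2^{1 − 36} < 1, i.e. C(n, 9) < 2^{36 − 1} = 34359738368.
Check values of n near the boundary:
  n = 63: C(63, 9) = 23667689815; 23667689815 < 34359738368? YES
  n = 64: C(64, 9) = 27540584512; 27540584512 < 34359738368? YES
  n = 65: C(65, 9) = 31966749880; 31966749880 < 34359738368? YES
  n = 66: C(66, 9) = 37014131440; 37014131440 < 34359738368? NO
  n = 67: C(67, 9) = 42757703560; 42757703560 < 34359738368? NO
  n = 68: C(68, 9) = 49280065120; 49280065120 < 34359738368? NO
The largest n with C(n, 9) < 34359738368 is n = 65 (where E[X] = 3995843735/4294967296 ≈ 0.930355). Hence R(9, 9) > 65, i.e. R(9, 9) ≥ 66.

Largest n = 65; hence R(9, 9) > 65.
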